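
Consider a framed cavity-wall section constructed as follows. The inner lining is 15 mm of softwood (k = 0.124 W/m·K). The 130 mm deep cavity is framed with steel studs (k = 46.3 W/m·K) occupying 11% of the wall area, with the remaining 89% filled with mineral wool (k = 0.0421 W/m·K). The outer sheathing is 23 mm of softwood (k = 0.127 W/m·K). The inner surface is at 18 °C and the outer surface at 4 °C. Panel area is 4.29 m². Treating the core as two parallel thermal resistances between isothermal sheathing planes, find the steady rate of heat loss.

Q ≈ 183 W

Sheathing layers in series; stud and cavity paths in parallel between them.
R_inner = 0.015/(0.124×4.29) = 0.0282 K/W
R_stud  = 0.13/(46.3×0.11×4.29) = 0.00595 K/W
R_cav   = 0.13/(0.0421×0.89×4.29) = 0.8087 K/W
1/R_core = 1/R_stud + 1/R_cav → R_core = 0.005906 K/W
R_outer = 0.023/(0.127×4.29) = 0.04222 K/W
R_total = 0.07632 K/W
Q = ΔT/R_total = 14/0.07632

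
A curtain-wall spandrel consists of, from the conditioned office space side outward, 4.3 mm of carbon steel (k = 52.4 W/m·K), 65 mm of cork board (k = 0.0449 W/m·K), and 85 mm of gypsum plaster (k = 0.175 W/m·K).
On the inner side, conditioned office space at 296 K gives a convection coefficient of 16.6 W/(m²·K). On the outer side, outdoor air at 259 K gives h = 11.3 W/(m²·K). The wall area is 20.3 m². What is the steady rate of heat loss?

Model the wall as resistances in series:
R_inner film = 1/(h_i·A) = 1/(16.6×20.3) = 0.002968 K/W
R_carbon steel = L/(kA) = 0.0043/(52.4×20.3) = 4.042×10^-6 K/W
R_cork board = L/(kA) = 0.065/(0.0449×20.3) = 0.07131 K/W
R_gypsum plaster = L/(kA) = 0.085/(0.175×20.3) = 0.02393 K/W
R_outer film = 1/(h_o·A) = 1/(11.3×20.3) = 0.004359 K/W
R_total = 0.1026 K/W
Q = ΔT / R_total = 37 / 0.1026

Q ≈ 361 W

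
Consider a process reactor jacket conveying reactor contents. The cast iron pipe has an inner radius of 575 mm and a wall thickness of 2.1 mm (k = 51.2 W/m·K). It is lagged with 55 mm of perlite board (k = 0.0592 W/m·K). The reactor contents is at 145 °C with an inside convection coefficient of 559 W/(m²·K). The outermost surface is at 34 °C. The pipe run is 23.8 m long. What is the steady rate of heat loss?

Per-layer cylindrical resistances, series-summed:
R_inner film = 1/(h_i·2πr₁L) = 1/(559×2π×0.575×23.8) = 2.08×10^-5 K/W
R_cast iron pipe wall = ln(577.1/575)/(2π×51.2×23.8) = 4.761×10^-7 K/W
R_perlite board = ln(632.1/577.1)/(2π×0.0592×23.8) = 0.01028 K/W
R_total = 0.0103 K/W
Q = ΔT/R_total = 111/0.0103

Q ≈ 10800 W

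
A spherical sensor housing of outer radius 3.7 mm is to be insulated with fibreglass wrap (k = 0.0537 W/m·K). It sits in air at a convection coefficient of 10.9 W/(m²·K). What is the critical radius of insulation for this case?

r_cr ≈ 9.85 mm

For a sphere r_cr = 2k/h = 2×0.0537/10.9
r_cr = 9.85 mm; since the bare radius (3.7 mm) is below r_cr, adding a thin layer of insulation will *increase* heat loss.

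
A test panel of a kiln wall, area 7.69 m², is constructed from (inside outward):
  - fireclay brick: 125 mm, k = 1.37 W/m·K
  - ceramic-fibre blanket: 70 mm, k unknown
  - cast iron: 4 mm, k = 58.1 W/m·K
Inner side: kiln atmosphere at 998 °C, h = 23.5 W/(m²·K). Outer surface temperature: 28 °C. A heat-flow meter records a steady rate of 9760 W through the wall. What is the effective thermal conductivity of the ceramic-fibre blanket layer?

Model the wall as resistances in series:
R_inner film = 1/(h_i·A) = 1/(23.5×7.69) = 0.005534 K/W
R_fireclay brick = L/(kA) = 0.125/(1.37×7.69) = 0.01186 K/W
R_cast iron = L/(kA) = 0.004/(58.1×7.69) = 8.953×10^-6 K/W
Sum of known resistances R_other = 0.01741 K/W
Total R = ΔT/Q = 970/9760 = 0.09939 K/W
R_ceramic-fibre blanket = R_total − R_other = 0.08198 K/W
k = L/(R·A) = 0.07/(0.08198×7.69)

k ≈ 0.111 W/(m·K)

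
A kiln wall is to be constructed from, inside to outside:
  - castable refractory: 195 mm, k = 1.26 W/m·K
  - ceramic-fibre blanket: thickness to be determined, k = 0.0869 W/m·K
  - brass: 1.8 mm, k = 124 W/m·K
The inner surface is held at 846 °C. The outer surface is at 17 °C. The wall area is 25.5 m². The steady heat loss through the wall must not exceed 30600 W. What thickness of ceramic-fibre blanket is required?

L ≈ 46.6 mm

Using the resistance-network approach (series):
R_castable refractory = L/(kA) = 0.195/(1.26×25.5) = 0.006069 K/W
R_brass = L/(kA) = 0.0018/(124×25.5) = 5.693×10^-7 K/W
Sum of the known resistances R_other = 0.00607 K/W
Required total resistance R_tot = ΔT/Q_allow = 829/30600 = 0.02709 K/W
R_ceramic-fibre blanket = R_tot − R_other = 0.02102 K/W
L = R·k·A = 0.02102×0.0869×25.5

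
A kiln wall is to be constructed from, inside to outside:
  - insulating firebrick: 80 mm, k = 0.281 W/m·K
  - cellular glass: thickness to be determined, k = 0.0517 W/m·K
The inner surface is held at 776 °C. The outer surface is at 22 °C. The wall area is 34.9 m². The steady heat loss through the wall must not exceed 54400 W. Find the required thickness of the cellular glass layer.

Thermal resistances in series:
R_insulating firebrick = L/(kA) = 0.08/(0.281×34.9) = 0.008158 K/W
Sum of the known resistances R_other = 0.008158 K/W
Required total resistance R_tot = ΔT/Q_allow = 754/54400 = 0.01386 K/W
R_cellular glass = R_tot − R_other = 0.005703 K/W
L = R·k·A = 0.005703×0.0517×34.9

L ≈ 10.3 mm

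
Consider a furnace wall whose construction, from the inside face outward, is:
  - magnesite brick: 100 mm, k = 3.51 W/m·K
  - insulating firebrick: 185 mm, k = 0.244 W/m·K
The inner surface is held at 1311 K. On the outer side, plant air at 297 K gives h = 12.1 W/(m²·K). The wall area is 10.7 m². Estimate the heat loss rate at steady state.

Model the wall as resistances in series:
R_magnesite brick = L/(kA) = 0.1/(3.51×10.7) = 0.002663 K/W
R_insulating firebrick = L/(kA) = 0.185/(0.244×10.7) = 0.07086 K/W
R_outer film = 1/(h_o·A) = 1/(12.1×10.7) = 0.007724 K/W
R_total = 0.08125 K/W
Q = ΔT / R_total = 1014 / 0.08125

Q ≈ 12500 W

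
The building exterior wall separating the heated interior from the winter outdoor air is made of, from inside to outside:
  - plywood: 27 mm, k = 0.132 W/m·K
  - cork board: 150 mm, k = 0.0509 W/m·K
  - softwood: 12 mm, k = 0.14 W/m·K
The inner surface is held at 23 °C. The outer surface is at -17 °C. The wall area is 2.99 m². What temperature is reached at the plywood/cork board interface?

Using the resistance-network approach (series):
R_plywood = L/(kA) = 0.027/(0.132×2.99) = 0.06841 K/W
R_cork board = L/(kA) = 0.15/(0.0509×2.99) = 0.9856 K/W
R_softwood = L/(kA) = 0.012/(0.14×2.99) = 0.02867 K/W
R_total = 1.083 K/W;  Q = ΔT/R_total = 40/1.083 = 36.95 W
T_interface = T_inner − Q·ΣR(inner→interface) = 23 − 36.9×0.06841

T ≈ 20.5 °C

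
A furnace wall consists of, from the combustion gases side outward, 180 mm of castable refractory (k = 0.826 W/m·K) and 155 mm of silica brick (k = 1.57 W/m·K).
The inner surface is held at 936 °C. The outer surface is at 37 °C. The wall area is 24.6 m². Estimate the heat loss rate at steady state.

Series thermal resistances:
R_castable refractory = L/(kA) = 0.18/(0.826×24.6) = 0.008858 K/W
R_silica brick = L/(kA) = 0.155/(1.57×24.6) = 0.004013 K/W
R_total = 0.01287 K/W
Q = ΔT / R_total = 899 / 0.01287

Q ≈ 69800 W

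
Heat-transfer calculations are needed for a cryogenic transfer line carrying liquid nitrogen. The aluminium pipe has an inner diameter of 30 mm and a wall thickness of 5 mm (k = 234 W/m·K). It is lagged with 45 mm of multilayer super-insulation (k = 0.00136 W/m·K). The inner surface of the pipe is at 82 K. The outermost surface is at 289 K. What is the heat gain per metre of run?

q′ ≈ 1.5 W/m

For a radial system each layer contributes R = ln(r_out/r_in)/(2πkL); films add R = 1/(hA).
R_aluminium pipe wall = ln(20/15)/(2π×234×1) = 1.957×10^-4 K/W
R_multilayer super-insulation = ln(65/20)/(2π×0.00136×1) = 137.9 K/W
R_total = 137.9 K/W
Q = ΔT/R_total = 207/137.9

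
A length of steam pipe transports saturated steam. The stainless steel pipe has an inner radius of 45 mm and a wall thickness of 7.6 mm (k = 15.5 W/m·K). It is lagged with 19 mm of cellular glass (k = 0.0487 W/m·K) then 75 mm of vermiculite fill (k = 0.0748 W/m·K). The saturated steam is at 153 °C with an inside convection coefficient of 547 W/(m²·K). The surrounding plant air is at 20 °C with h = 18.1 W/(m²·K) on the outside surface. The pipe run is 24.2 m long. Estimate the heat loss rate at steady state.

Q ≈ 1240 W

Per-layer cylindrical resistances, series-summed:
R_inner film = 1/(h_i·2πr₁L) = 1/(547×2π×0.045×24.2) = 2.672×10^-4 K/W
R_stainless steel pipe wall = ln(52.6/45)/(2π×15.5×24.2) = 6.621×10^-5 K/W
R_cellular glass = ln(71.6/52.6)/(2π×0.0487×24.2) = 0.04164 K/W
R_vermiculite fill = ln(146.6/71.6)/(2π×0.0748×24.2) = 0.06301 K/W
R_outer film = 1/(h_o·2πr_oL) = 1/(18.1×2π×0.1466×24.2) = 0.002479 K/W
R_total = 0.1075 K/W
Q = ΔT/R_total = 133/0.1075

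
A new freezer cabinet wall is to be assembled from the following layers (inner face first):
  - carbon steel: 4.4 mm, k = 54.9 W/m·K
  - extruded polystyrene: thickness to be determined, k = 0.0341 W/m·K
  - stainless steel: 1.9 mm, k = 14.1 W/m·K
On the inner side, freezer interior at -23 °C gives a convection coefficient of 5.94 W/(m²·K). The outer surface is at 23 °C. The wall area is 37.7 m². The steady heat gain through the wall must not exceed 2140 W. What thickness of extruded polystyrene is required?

L ≈ 21.9 mm

Model the wall as resistances in series:
R_inner film = 1/(h_i·A) = 1/(5.94×37.7) = 0.004466 K/W
R_carbon steel = L/(kA) = 0.0044/(54.9×37.7) = 2.126×10^-6 K/W
R_stainless steel = L/(kA) = 0.0019/(14.1×37.7) = 3.574×10^-6 K/W
Sum of the known resistances R_other = 0.004471 K/W
Required total resistance R_tot = ΔT/Q_allow = 46/2140 = 0.0215 K/W
R_extruded polystyrene = R_tot − R_other = 0.01702 K/W
L = R·k·A = 0.01702×0.0341×37.7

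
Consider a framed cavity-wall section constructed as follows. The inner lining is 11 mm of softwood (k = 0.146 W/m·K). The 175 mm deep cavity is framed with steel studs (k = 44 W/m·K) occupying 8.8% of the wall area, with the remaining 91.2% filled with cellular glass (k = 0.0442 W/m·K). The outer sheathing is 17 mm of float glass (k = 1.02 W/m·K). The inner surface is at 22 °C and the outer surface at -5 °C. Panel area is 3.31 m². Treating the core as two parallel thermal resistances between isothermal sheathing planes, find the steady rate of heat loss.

Q ≈ 654 W

Sheathing layers in series; stud and cavity paths in parallel between them.
R_inner = 0.011/(0.146×3.31) = 0.02276 K/W
R_stud  = 0.175/(44×0.088×3.31) = 0.01365 K/W
R_cav   = 0.175/(0.0442×0.912×3.31) = 1.312 K/W
1/R_core = 1/R_stud + 1/R_cav → R_core = 0.01351 K/W
R_outer = 0.017/(1.02×3.31) = 0.005035 K/W
R_total = 0.04131 K/W
Q = ΔT/R_total = 27/0.04131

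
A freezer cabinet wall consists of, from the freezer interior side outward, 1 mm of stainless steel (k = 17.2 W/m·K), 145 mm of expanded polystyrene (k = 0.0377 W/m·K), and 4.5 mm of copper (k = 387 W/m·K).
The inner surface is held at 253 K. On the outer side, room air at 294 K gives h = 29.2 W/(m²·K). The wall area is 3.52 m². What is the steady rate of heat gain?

Q ≈ 37.2 W

Thermal resistances in series:
R_stainless steel = L/(kA) = 0.001/(17.2×3.52) = 1.652×10^-5 K/W
R_expanded polystyrene = L/(kA) = 0.145/(0.0377×3.52) = 1.093 K/W
R_copper = L/(kA) = 0.0045/(387×3.52) = 3.303×10^-6 K/W
R_outer film = 1/(h_o·A) = 1/(29.2×3.52) = 0.009729 K/W
R_total = 1.102 K/W
Q = ΔT / R_total = 41 / 1.102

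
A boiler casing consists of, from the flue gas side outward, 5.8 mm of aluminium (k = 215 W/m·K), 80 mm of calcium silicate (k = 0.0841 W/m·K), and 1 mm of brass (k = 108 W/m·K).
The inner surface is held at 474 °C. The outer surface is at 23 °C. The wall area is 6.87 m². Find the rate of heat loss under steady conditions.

Model the wall as resistances in series:
R_aluminium = L/(kA) = 0.0058/(215×6.87) = 3.927×10^-6 K/W
R_calcium silicate = L/(kA) = 0.08/(0.0841×6.87) = 0.1385 K/W
R_brass = L/(kA) = 0.001/(108×6.87) = 1.348×10^-6 K/W
R_total = 0.1385 K/W
Q = ΔT / R_total = 451 / 0.1385

Q ≈ 3260 W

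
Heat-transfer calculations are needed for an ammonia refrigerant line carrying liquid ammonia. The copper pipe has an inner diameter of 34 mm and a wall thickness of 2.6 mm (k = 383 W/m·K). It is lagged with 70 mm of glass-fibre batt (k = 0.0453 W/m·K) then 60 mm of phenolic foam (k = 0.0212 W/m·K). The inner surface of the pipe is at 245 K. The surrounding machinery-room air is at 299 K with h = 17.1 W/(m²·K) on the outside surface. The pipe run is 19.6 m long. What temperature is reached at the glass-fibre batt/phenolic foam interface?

T ≈ 276 K

Per-layer cylindrical resistances, series-summed:
R_copper pipe wall = ln(19.6/17)/(2π×383×19.6) = 3.017×10^-6 K/W
R_glass-fibre batt = ln(89.6/19.6)/(2π×0.0453×19.6) = 0.2724 K/W
R_phenolic foam = ln(149.6/89.6)/(2π×0.0212×19.6) = 0.1963 K/W
R_outer film = 1/(h_o·2πr_oL) = 1/(17.1×2π×0.1496×19.6) = 0.003174 K/W
R_total = 0.472 K/W
Q = ΔT/R_total = 54/0.472
Q = 114 W
T_interface = T_inner + Q·ΣR(inner→interface) = 245 + 114×0.2724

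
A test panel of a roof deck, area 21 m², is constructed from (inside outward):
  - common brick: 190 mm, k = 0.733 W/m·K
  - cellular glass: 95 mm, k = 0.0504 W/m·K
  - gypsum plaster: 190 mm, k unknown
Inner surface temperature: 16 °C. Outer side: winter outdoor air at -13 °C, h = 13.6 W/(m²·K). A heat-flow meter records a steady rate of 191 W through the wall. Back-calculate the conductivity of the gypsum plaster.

Using the resistance-network approach (series):
R_common brick = L/(kA) = 0.19/(0.733×21) = 0.01234 K/W
R_cellular glass = L/(kA) = 0.095/(0.0504×21) = 0.08976 K/W
R_outer film = 1/(h_o·A) = 1/(13.6×21) = 0.003501 K/W
Sum of known resistances R_other = 0.1056 K/W
Total R = ΔT/Q = 29/191 = 0.1518 K/W
R_gypsum plaster = R_total − R_other = 0.04623 K/W
k = L/(R·A) = 0.19/(0.04623×21)

k ≈ 0.196 W/(m·K)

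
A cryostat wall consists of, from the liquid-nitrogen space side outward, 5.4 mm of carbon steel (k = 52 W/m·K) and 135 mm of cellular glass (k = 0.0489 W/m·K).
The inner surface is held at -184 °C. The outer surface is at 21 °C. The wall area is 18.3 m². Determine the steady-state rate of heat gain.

Q ≈ 1360 W

Series thermal resistances:
R_carbon steel = L/(kA) = 0.0054/(52×18.3) = 5.675×10^-6 K/W
R_cellular glass = L/(kA) = 0.135/(0.0489×18.3) = 0.1509 K/W
R_total = 0.1509 K/W
Q = ΔT / R_total = 205 / 0.1509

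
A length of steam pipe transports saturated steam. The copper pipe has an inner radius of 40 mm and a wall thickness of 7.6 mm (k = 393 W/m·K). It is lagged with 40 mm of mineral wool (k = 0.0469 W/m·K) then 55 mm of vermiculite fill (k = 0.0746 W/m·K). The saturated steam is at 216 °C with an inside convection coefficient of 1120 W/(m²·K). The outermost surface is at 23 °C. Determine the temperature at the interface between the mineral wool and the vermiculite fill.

T ≈ 87.4 °C

For a radial system each layer contributes R = ln(r_out/r_in)/(2πkL); films add R = 1/(hA).
R_inner film = 1/(h_i·2πr₁L) = 1/(1120×2π×0.04×1) = 0.003553 K/W
R_copper pipe wall = ln(47.6/40)/(2π×393×1) = 7.045×10^-5 K/W
R_mineral wool = ln(87.6/47.6)/(2π×0.0469×1) = 2.07 K/W
R_vermiculite fill = ln(142.6/87.6)/(2π×0.0746×1) = 1.04 K/W
R_total = 3.113 K/W
Q = ΔT/R_total = 193/3.113
Q = 62 W/m
T_interface = T_inner − Q·ΣR(inner→interface) = 216 − 62×2.073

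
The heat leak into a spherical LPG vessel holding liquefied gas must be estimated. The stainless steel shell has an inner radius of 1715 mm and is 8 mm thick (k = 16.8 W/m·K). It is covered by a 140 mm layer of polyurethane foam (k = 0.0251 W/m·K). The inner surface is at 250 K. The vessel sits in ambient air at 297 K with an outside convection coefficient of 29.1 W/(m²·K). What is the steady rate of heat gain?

Q ≈ 338 W

Spherical conduction: R = (1/r_in − 1/r_out)/(4πk) per layer; series-sum.
R_stainless steel shell = (1/1.715 − 1/1.723)/(4π×16.8) = 1.282×10^-5 K/W
R_polyurethane foam = (1/1.723 − 1/1.863)/(4π×0.0251) = 0.1383 K/W
R_outer film = 1/(h·4πr_o²) = 1/(29.1×4π×1.863²) = 7.879×10^-4 K/W
R_total = 0.1391 K/W
Q = ΔT/R_total = 47/0.1391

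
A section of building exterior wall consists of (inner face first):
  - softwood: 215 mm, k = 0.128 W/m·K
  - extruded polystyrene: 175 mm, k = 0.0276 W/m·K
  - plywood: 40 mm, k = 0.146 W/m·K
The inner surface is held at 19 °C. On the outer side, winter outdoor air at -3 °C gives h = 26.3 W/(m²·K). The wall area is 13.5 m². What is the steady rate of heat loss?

Q ≈ 35.6 W

Treating each layer as a thermal resistance in series:
R_softwood = L/(kA) = 0.215/(0.128×13.5) = 0.1244 K/W
R_extruded polystyrene = L/(kA) = 0.175/(0.0276×13.5) = 0.4697 K/W
R_plywood = L/(kA) = 0.04/(0.146×13.5) = 0.02029 K/W
R_outer film = 1/(h_o·A) = 1/(26.3×13.5) = 0.002817 K/W
R_total = 0.6172 K/W
Q = ΔT / R_total = 22 / 0.6172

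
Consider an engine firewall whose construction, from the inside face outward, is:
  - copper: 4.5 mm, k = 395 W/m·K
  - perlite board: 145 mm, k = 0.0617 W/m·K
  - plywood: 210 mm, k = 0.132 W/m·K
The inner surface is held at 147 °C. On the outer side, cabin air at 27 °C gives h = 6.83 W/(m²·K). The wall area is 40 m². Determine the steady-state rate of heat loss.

Q ≈ 1170 W

Series thermal resistances:
R_copper = L/(kA) = 0.0045/(395×40) = 2.848×10^-7 K/W
R_perlite board = L/(kA) = 0.145/(0.0617×40) = 0.05875 K/W
R_plywood = L/(kA) = 0.21/(0.132×40) = 0.03977 K/W
R_outer film = 1/(h_o·A) = 1/(6.83×40) = 0.00366 K/W
R_total = 0.1022 K/W
Q = ΔT / R_total = 120 / 0.1022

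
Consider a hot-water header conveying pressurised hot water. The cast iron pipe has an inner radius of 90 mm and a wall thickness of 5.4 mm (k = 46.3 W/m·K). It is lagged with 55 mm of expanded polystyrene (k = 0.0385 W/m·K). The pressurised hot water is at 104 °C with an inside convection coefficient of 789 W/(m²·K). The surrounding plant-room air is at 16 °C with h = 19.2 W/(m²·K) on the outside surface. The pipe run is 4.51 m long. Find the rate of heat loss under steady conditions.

Q ≈ 205 W

For a radial system each layer contributes R = ln(r_out/r_in)/(2πkL); films add R = 1/(hA).
R_inner film = 1/(h_i·2πr₁L) = 1/(789×2π×0.09×4.51) = 4.97×10^-4 K/W
R_cast iron pipe wall = ln(95.4/90)/(2π×46.3×4.51) = 4.441×10^-5 K/W
R_expanded polystyrene = ln(150.4/95.4)/(2π×0.0385×4.51) = 0.4173 K/W
R_outer film = 1/(h_o·2πr_oL) = 1/(19.2×2π×0.1504×4.51) = 0.01222 K/W
R_total = 0.43 K/W
Q = ΔT/R_total = 88/0.43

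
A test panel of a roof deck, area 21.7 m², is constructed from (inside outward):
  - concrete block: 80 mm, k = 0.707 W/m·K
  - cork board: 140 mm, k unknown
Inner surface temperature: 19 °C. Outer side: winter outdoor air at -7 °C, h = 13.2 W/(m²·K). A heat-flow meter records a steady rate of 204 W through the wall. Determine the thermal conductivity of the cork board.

k ≈ 0.0543 W/(m·K)

Series thermal resistances:
R_concrete block = L/(kA) = 0.08/(0.707×21.7) = 0.005214 K/W
R_outer film = 1/(h_o·A) = 1/(13.2×21.7) = 0.003491 K/W
Sum of known resistances R_other = 0.008706 K/W
Total R = ΔT/Q = 26/204 = 0.1275 K/W
R_cork board = R_total − R_other = 0.1187 K/W
k = L/(R·A) = 0.14/(0.1187×21.7)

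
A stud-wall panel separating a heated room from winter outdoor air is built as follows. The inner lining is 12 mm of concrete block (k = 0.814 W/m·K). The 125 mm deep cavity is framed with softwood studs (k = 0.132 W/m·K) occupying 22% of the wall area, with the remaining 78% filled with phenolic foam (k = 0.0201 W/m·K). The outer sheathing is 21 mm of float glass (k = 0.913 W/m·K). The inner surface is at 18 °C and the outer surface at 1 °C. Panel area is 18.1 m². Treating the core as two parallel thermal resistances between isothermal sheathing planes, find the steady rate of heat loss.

Sheathing layers in series; stud and cavity paths in parallel between them.
R_inner = 0.012/(0.814×18.1) = 8.145×10^-4 K/W
R_stud  = 0.125/(0.132×0.22×18.1) = 0.2378 K/W
R_cav   = 0.125/(0.0201×0.78×18.1) = 0.4405 K/W
1/R_core = 1/R_stud + 1/R_cav → R_core = 0.1544 K/W
R_outer = 0.021/(0.913×18.1) = 0.001271 K/W
R_total = 0.1565 K/W
Q = ΔT/R_total = 17/0.1565

Q ≈ 109 W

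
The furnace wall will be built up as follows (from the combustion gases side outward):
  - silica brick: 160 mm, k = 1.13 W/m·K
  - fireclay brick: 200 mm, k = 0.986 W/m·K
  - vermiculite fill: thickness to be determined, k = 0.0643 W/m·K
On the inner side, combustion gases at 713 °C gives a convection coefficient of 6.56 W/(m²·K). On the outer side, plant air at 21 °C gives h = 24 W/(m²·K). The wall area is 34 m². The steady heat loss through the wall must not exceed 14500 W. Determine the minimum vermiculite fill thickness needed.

Thermal resistances in series:
R_inner film = 1/(h_i·A) = 1/(6.56×34) = 0.004484 K/W
R_silica brick = L/(kA) = 0.16/(1.13×34) = 0.004164 K/W
R_fireclay brick = L/(kA) = 0.2/(0.986×34) = 0.005966 K/W
R_outer film = 1/(h_o·A) = 1/(24×34) = 0.001225 K/W
Sum of the known resistances R_other = 0.01584 K/W
Required total resistance R_tot = ΔT/Q_allow = 692/14500 = 0.04772 K/W
R_vermiculite fill = R_tot − R_other = 0.03188 K/W
L = R·k·A = 0.03188×0.0643×34

L ≈ 69.7 mm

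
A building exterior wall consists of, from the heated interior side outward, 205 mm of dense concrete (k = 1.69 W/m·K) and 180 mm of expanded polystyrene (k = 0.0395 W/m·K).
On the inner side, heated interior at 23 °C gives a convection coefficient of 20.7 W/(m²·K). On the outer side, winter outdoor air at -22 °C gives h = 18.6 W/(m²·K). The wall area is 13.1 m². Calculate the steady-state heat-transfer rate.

Series thermal resistances:
R_inner film = 1/(h_i·A) = 1/(20.7×13.1) = 0.003688 K/W
R_dense concrete = L/(kA) = 0.205/(1.69×13.1) = 0.00926 K/W
R_expanded polystyrene = L/(kA) = 0.18/(0.0395×13.1) = 0.3479 K/W
R_outer film = 1/(h_o·A) = 1/(18.6×13.1) = 0.004104 K/W
R_total = 0.3649 K/W
Q = ΔT / R_total = 45 / 0.3649

Q ≈ 123 W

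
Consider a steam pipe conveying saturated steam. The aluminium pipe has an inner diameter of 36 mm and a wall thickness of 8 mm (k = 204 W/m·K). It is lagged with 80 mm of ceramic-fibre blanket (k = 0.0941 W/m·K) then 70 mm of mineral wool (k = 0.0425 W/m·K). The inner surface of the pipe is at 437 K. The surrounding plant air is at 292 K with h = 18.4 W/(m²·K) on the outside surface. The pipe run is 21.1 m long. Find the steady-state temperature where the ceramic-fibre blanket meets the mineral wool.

Per-layer cylindrical resistances, series-summed:
R_aluminium pipe wall = ln(26/18)/(2π×204×21.1) = 1.36×10^-5 K/W
R_ceramic-fibre blanket = ln(106/26)/(2π×0.0941×21.1) = 0.1126 K/W
R_mineral wool = ln(176/106)/(2π×0.0425×21.1) = 0.08999 K/W
R_outer film = 1/(h_o·2πr_oL) = 1/(18.4×2π×0.176×21.1) = 0.002329 K/W
R_total = 0.205 K/W
Q = ΔT/R_total = 145/0.205
Q = 707 W
T_interface = T_inner − Q·ΣR(inner→interface) = 437 − 707×0.1127

T ≈ 357 K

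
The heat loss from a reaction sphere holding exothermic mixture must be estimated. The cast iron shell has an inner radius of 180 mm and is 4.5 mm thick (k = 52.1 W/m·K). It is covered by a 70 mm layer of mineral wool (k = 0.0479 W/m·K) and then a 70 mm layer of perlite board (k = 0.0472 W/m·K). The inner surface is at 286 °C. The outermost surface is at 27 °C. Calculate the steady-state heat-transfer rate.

Q ≈ 66.3 W

Spherical conduction: R = (1/r_in − 1/r_out)/(4πk) per layer; series-sum.
R_cast iron shell = (1/0.18 − 1/0.1845)/(4π×52.1) = 2.07×10^-4 K/W
R_mineral wool = (1/0.1845 − 1/0.2545)/(4π×0.0479) = 2.477 K/W
R_perlite board = (1/0.2545 − 1/0.3245)/(4π×0.0472) = 1.429 K/W
R_total = 3.906 K/W
Q = ΔT/R_total = 259/3.906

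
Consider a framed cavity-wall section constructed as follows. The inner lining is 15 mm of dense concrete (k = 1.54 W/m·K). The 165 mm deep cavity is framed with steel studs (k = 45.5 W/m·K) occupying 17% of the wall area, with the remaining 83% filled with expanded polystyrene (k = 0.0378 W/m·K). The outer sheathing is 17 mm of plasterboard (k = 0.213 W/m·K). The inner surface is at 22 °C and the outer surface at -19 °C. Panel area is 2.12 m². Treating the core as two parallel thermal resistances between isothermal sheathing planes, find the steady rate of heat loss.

Sheathing layers in series; stud and cavity paths in parallel between them.
R_inner = 0.015/(1.54×2.12) = 0.004594 K/W
R_stud  = 0.165/(45.5×0.17×2.12) = 0.01006 K/W
R_cav   = 0.165/(0.0378×0.83×2.12) = 2.481 K/W
1/R_core = 1/R_stud + 1/R_cav → R_core = 0.01002 K/W
R_outer = 0.017/(0.213×2.12) = 0.03765 K/W
R_total = 0.05226 K/W
Q = ΔT/R_total = 41/0.05226

Q ≈ 784 W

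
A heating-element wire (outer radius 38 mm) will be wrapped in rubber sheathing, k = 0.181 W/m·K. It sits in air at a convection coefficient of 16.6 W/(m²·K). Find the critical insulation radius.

r_cr ≈ 10.9 mm

For a cylinder r_cr = k/h = 0.181/16.6
r_cr = 10.9 mm; since the bare radius (38 mm) is above r_cr, any added insulation will reduce heat loss.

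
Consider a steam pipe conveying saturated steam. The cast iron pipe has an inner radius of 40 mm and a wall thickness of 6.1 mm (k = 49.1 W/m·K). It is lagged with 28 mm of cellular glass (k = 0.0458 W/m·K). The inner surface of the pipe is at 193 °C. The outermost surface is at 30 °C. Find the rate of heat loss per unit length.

Treating each annulus and film as a series resistance:
R_cast iron pipe wall = ln(46.1/40)/(2π×49.1×1) = 4.601×10^-4 K/W
R_cellular glass = ln(74.1/46.1)/(2π×0.0458×1) = 1.649 K/W
R_total = 1.65 K/W
Q = ΔT/R_total = 163/1.65

q′ ≈ 98.8 W/m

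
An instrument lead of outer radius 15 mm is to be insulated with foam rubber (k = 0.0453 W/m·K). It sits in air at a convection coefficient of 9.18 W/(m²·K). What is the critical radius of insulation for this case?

For a cylinder r_cr = k/h = 0.0453/9.18
r_cr = 4.93 mm; since the bare radius (15 mm) is above r_cr, any added insulation will reduce heat loss.

r_cr ≈ 4.93 mm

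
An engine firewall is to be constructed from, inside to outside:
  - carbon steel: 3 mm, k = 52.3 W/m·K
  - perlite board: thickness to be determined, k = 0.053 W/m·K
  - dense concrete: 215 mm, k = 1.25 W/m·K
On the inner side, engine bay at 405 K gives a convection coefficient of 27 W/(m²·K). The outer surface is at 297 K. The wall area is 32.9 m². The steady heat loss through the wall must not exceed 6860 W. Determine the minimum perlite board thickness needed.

L ≈ 16.4 mm

Thermal resistances in series:
R_inner film = 1/(h_i·A) = 1/(27×32.9) = 0.001126 K/W
R_carbon steel = L/(kA) = 0.003/(52.3×32.9) = 1.744×10^-6 K/W
R_dense concrete = L/(kA) = 0.215/(1.25×32.9) = 0.005228 K/W
Sum of the known resistances R_other = 0.006355 K/W
Required total resistance R_tot = ΔT/Q_allow = 108/6860 = 0.01574 K/W
R_perlite board = R_tot − R_other = 0.009388 K/W
L = R·k·A = 0.009388×0.053×32.9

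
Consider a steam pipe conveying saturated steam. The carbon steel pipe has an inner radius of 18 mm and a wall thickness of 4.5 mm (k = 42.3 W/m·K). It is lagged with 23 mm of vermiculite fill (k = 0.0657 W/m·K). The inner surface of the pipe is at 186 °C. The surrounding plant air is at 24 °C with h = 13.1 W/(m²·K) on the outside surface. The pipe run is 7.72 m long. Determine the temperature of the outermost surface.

T ≈ 45.9 °C

Cylindrical conduction, so R = ln(r₂/r₁)/(2πkL) per layer, in series:
R_carbon steel pipe wall = ln(22.5/18)/(2π×42.3×7.72) = 1.088×10^-4 K/W
R_vermiculite fill = ln(45.5/22.5)/(2π×0.0657×7.72) = 0.221 K/W
R_outer film = 1/(h_o·2πr_oL) = 1/(13.1×2π×0.0455×7.72) = 0.03459 K/W
R_total = 0.2557 K/W
Q = ΔT/R_total = 162/0.2557
Q = 634 W
T_interface = T_inner − Q·ΣR(inner→interface) = 186 − 634×0.2211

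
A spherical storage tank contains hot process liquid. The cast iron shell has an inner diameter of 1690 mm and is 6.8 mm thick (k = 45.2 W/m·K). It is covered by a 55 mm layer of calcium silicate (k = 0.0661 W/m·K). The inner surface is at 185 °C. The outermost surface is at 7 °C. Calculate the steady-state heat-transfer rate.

Spherical conduction: R = (1/r_in − 1/r_out)/(4πk) per layer; series-sum.
R_cast iron shell = (1/0.845 − 1/0.8518)/(4π×45.2) = 1.663×10^-5 K/W
R_calcium silicate = (1/0.8518 − 1/0.9068)/(4π×0.0661) = 0.08572 K/W
R_total = 0.08574 K/W
Q = ΔT/R_total = 178/0.08574

Q ≈ 2080 W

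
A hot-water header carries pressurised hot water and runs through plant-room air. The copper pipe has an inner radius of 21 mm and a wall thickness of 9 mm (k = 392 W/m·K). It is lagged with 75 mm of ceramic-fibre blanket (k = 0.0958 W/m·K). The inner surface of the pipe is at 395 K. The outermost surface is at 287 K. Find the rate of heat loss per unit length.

q′ ≈ 51.9 W/m

Per-layer cylindrical resistances, series-summed:
R_copper pipe wall = ln(30/21)/(2π×392×1) = 1.448×10^-4 K/W
R_ceramic-fibre blanket = ln(105/30)/(2π×0.0958×1) = 2.081 K/W
R_total = 2.081 K/W
Q = ΔT/R_total = 108/2.081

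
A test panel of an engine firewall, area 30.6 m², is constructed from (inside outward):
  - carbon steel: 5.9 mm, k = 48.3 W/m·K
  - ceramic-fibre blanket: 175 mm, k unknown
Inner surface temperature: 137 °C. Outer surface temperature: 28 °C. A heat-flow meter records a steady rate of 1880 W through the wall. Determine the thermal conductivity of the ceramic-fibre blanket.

Thermal resistances in series:
R_carbon steel = L/(kA) = 0.0059/(48.3×30.6) = 3.992×10^-6 K/W
Sum of known resistances R_other = 3.992×10^-6 K/W
Total R = ΔT/Q = 109/1880 = 0.05798 K/W
R_ceramic-fibre blanket = R_total − R_other = 0.05797 K/W
k = L/(R·A) = 0.175/(0.05797×30.6)

k ≈ 0.0986 W/(m·K)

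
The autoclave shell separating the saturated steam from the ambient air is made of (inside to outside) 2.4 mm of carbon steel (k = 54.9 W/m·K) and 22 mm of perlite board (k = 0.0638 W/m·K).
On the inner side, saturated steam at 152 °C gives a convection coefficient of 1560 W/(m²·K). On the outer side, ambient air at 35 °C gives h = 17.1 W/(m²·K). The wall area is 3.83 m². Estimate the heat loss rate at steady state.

Series thermal resistances:
R_inner film = 1/(h_i·A) = 1/(1560×3.83) = 1.674×10^-4 K/W
R_carbon steel = L/(kA) = 0.0024/(54.9×3.83) = 1.141×10^-5 K/W
R_perlite board = L/(kA) = 0.022/(0.0638×3.83) = 0.09003 K/W
R_outer film = 1/(h_o·A) = 1/(17.1×3.83) = 0.01527 K/W
R_total = 0.1055 K/W
Q = ΔT / R_total = 117 / 0.1055

Q ≈ 1110 W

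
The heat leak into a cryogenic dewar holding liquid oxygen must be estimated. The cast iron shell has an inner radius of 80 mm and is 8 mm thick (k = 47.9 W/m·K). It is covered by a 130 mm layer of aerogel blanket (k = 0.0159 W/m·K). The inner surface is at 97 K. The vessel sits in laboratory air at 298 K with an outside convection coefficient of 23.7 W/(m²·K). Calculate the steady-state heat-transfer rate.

Q ≈ 5.91 W

For a spherical shell R = (1/r₁ − 1/r₂)/(4πk); film R = 1/(h·4πr²). In series:
R_cast iron shell = (1/0.08 − 1/0.088)/(4π×47.9) = 0.001888 K/W
R_aerogel blanket = (1/0.088 − 1/0.218)/(4π×0.0159) = 33.92 K/W
R_outer film = 1/(h·4πr_o²) = 1/(23.7×4π×0.218²) = 0.07065 K/W
R_total = 33.99 K/W
Q = ΔT/R_total = 201/33.99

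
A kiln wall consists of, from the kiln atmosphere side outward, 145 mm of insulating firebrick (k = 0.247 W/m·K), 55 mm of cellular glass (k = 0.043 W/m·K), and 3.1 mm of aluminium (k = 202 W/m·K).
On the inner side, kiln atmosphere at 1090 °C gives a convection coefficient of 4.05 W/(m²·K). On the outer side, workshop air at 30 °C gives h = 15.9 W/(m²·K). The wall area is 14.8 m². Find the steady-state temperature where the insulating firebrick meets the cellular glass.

Series thermal resistances:
R_inner film = 1/(h_i·A) = 1/(4.05×14.8) = 0.01668 K/W
R_insulating firebrick = L/(kA) = 0.145/(0.247×14.8) = 0.03967 K/W
R_cellular glass = L/(kA) = 0.055/(0.043×14.8) = 0.08642 K/W
R_aluminium = L/(kA) = 0.0031/(202×14.8) = 1.037×10^-6 K/W
R_outer film = 1/(h_o·A) = 1/(15.9×14.8) = 0.00425 K/W
R_total = 0.147 K/W;  Q = ΔT/R_total = 1060/0.147 = 7210 W
T_interface = T_inner − Q·ΣR(inner→interface) = 1090 − 7210×0.05635

T ≈ 684 °C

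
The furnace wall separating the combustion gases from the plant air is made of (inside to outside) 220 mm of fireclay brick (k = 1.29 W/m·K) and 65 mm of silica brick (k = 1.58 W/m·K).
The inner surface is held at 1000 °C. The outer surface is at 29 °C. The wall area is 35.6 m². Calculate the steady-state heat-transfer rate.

Q ≈ 163000 W

Treating each layer as a thermal resistance in series:
R_fireclay brick = L/(kA) = 0.22/(1.29×35.6) = 0.004791 K/W
R_silica brick = L/(kA) = 0.065/(1.58×35.6) = 0.001156 K/W
R_total = 0.005946 K/W
Q = ΔT / R_total = 971 / 0.005946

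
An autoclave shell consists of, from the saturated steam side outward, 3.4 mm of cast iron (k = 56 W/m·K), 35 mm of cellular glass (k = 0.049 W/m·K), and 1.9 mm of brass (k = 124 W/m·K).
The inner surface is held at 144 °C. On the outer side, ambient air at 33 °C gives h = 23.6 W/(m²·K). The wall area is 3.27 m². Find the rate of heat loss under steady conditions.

Using the resistance-network approach (series):
R_cast iron = L/(kA) = 0.0034/(56×3.27) = 1.857×10^-5 K/W
R_cellular glass = L/(kA) = 0.035/(0.049×3.27) = 0.2184 K/W
R_brass = L/(kA) = 0.0019/(124×3.27) = 4.686×10^-6 K/W
R_outer film = 1/(h_o·A) = 1/(23.6×3.27) = 0.01296 K/W
R_total = 0.2314 K/W
Q = ΔT / R_total = 111 / 0.2314

Q ≈ 480 W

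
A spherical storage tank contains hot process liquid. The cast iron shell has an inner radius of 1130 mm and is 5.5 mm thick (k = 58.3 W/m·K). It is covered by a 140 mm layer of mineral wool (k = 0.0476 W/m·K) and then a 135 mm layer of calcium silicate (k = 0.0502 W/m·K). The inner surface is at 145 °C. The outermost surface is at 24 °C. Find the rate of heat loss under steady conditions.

Spherical conduction: R = (1/r_in − 1/r_out)/(4πk) per layer; series-sum.
R_cast iron shell = (1/1.13 − 1/1.1355)/(4π×58.3) = 5.851×10^-6 K/W
R_mineral wool = (1/1.1355 − 1/1.2755)/(4π×0.0476) = 0.1616 K/W
R_calcium silicate = (1/1.2755 − 1/1.4105)/(4π×0.0502) = 0.119 K/W
R_total = 0.2806 K/W
Q = ΔT/R_total = 121/0.2806

Q ≈ 431 W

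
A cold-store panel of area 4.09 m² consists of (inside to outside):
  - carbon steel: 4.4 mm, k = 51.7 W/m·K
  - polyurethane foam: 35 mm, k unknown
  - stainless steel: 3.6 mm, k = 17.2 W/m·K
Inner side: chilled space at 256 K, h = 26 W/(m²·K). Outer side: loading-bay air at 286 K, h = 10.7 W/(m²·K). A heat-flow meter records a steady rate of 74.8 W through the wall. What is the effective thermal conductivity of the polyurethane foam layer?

k ≈ 0.0232 W/(m·K)

Series thermal resistances:
R_inner film = 1/(h_i·A) = 1/(26×4.09) = 0.009404 K/W
R_carbon steel = L/(kA) = 0.0044/(51.7×4.09) = 2.081×10^-5 K/W
R_stainless steel = L/(kA) = 0.0036/(17.2×4.09) = 5.117×10^-5 K/W
R_outer film = 1/(h_o·A) = 1/(10.7×4.09) = 0.02285 K/W
Sum of known resistances R_other = 0.03233 K/W
Total R = ΔT/Q = 30/74.8 = 0.4011 K/W
R_polyurethane foam = R_total − R_other = 0.3687 K/W
k = L/(R·A) = 0.035/(0.3687×4.09)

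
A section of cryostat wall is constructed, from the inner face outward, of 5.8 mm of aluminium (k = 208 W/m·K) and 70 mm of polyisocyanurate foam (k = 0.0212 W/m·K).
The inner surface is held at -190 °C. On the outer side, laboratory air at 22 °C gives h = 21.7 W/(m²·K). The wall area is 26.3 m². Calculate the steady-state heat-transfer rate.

Q ≈ 1670 W

Model the wall as resistances in series:
R_aluminium = L/(kA) = 0.0058/(208×26.3) = 1.06×10^-6 K/W
R_polyisocyanurate foam = L/(kA) = 0.07/(0.0212×26.3) = 0.1255 K/W
R_outer film = 1/(h_o·A) = 1/(21.7×26.3) = 0.001752 K/W
R_total = 0.1273 K/W
Q = ΔT / R_total = 212 / 0.1273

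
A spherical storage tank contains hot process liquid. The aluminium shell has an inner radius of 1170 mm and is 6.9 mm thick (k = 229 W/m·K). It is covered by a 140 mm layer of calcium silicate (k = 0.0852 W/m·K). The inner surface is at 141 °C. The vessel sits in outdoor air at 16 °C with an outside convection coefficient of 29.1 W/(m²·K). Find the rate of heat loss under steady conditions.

Q ≈ 1450 W

Radial (spherical) resistances in series:
R_aluminium shell = (1/1.17 − 1/1.1769)/(4π×229) = 1.741×10^-6 K/W
R_calcium silicate = (1/1.1769 − 1/1.3169)/(4π×0.0852) = 0.08437 K/W
R_outer film = 1/(h·4πr_o²) = 1/(29.1×4π×1.3169²) = 0.001577 K/W
R_total = 0.08595 K/W
Q = ΔT/R_total = 125/0.08595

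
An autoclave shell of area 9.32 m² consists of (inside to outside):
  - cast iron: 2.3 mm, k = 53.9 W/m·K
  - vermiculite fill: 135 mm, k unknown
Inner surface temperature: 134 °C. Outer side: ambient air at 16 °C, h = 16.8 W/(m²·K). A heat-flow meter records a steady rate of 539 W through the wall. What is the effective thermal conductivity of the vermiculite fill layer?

Treating each layer as a thermal resistance in series:
R_cast iron = L/(kA) = 0.0023/(53.9×9.32) = 4.578×10^-6 K/W
R_outer film = 1/(h_o·A) = 1/(16.8×9.32) = 0.006387 K/W
Sum of known resistances R_other = 0.006391 K/W
Total R = ΔT/Q = 118/539 = 0.2189 K/W
R_vermiculite fill = R_total − R_other = 0.2125 K/W
k = L/(R·A) = 0.135/(0.2125×9.32)

k ≈ 0.0682 W/(m·K)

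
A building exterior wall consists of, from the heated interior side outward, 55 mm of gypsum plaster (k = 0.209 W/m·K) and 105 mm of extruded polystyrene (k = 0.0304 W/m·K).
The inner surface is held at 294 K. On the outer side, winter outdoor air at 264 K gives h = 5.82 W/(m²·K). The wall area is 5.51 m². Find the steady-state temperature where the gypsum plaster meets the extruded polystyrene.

Thermal resistances in series:
R_gypsum plaster = L/(kA) = 0.055/(0.209×5.51) = 0.04776 K/W
R_extruded polystyrene = L/(kA) = 0.105/(0.0304×5.51) = 0.6269 K/W
R_outer film = 1/(h_o·A) = 1/(5.82×5.51) = 0.03118 K/W
R_total = 0.7058 K/W;  Q = ΔT/R_total = 30/0.7058 = 42.51 W
T_interface = T_inner − Q·ΣR(inner→interface) = 294 − 42.5×0.04776

T ≈ 292 K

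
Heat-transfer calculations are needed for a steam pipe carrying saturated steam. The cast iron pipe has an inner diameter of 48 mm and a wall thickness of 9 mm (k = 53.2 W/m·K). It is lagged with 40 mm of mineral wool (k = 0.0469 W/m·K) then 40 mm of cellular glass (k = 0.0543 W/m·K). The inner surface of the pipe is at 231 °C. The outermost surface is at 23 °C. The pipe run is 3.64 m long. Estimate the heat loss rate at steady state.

Q ≈ 190 W

Treating each annulus and film as a series resistance:
R_cast iron pipe wall = ln(33/24)/(2π×53.2×3.64) = 2.617×10^-4 K/W
R_mineral wool = ln(73/33)/(2π×0.0469×3.64) = 0.7402 K/W
R_cellular glass = ln(113/73)/(2π×0.0543×3.64) = 0.3518 K/W
R_total = 1.092 K/W
Q = ΔT/R_total = 208/1.092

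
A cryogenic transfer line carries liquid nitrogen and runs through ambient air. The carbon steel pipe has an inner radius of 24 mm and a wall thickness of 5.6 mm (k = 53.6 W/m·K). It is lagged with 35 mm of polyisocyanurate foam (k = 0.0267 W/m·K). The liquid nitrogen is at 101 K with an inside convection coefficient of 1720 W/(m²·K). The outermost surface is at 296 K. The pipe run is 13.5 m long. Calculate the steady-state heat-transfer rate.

Q ≈ 565 W

Radial resistances (cylindrical: R_cond = ln(r_o/r_i)/(2πkL), R_conv = 1/(h·2πrL)):
R_inner film = 1/(h_i·2πr₁L) = 1/(1720×2π×0.024×13.5) = 2.856×10^-4 K/W
R_carbon steel pipe wall = ln(29.6/24)/(2π×53.6×13.5) = 4.613×10^-5 K/W
R_polyisocyanurate foam = ln(64.6/29.6)/(2π×0.0267×13.5) = 0.3446 K/W
R_total = 0.3449 K/W
Q = ΔT/R_total = 195/0.3449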